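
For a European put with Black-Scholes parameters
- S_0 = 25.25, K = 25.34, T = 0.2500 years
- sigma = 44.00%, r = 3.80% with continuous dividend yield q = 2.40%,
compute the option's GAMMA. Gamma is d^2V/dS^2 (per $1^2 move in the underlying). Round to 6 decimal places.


d1 = 0.1097362765; d2 = -0.1102637235
phi(d1) = 0.3965474558; exp(-qT) = 0.9940179641; exp(-rT) = 0.9905449824
Gamma = exp(-qT) * phi(d1) / (S * sigma * sqrt(T)) = 0.9940179641 * 0.3965474558 / (25.2500 * 0.4400 * 0.5000000000) = 0.070959

Answer: Gamma = 0.070959


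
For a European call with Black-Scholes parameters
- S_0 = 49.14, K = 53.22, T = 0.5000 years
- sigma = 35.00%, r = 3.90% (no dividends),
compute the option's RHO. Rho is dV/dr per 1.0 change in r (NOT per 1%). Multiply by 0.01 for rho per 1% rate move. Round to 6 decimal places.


Answer: Rho = 9.309066

Derivation:
d1 = -0.1197471129; d2 = -0.3672344864
phi(d1) = 0.3960922189; exp(-qT) = 1.0000000000; exp(-rT) = 0.9806888952
N(d2) = 0.3567220586
Rho = K*T*exp(-rT)*N(d2) = 53.2200 * 0.5000 * 0.9806888952 * 0.3567220586 = 9.309066


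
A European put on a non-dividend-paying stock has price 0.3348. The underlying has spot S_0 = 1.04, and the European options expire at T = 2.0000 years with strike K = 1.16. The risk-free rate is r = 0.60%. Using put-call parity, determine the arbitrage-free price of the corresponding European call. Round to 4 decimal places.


Put-call parity: C - P = S_0 * exp(-qT) - K * exp(-rT).
S_0 * exp(-qT) = 1.0400 * 1.00000000 = 1.04000000
K * exp(-rT) = 1.1600 * 0.98807171 = 1.14616319
C = P + S*exp(-qT) - K*exp(-rT)
C = 0.3348 + 1.04000000 - 1.14616319 = 0.2286

Answer: Call price = 0.2286


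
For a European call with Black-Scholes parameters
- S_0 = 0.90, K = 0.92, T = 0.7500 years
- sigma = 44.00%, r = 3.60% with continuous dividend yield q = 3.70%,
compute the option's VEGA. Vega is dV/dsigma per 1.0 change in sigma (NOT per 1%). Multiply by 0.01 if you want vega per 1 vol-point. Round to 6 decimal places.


Answer: Vega = 0.299856

Derivation:
d1 = 0.1308776779; d2 = -0.2501734998
phi(d1) = 0.3955401355; exp(-qT) = 0.9726314943; exp(-rT) = 0.9733612415
Vega = S * exp(-qT) * phi(d1) * sqrt(T) = 0.9000 * 0.9726314943 * 0.3955401355 * 0.8660254038 = 0.299856


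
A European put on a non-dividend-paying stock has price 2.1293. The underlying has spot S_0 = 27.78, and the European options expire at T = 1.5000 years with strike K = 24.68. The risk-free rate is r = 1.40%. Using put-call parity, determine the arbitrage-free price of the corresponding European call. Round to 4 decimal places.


Answer: Call price = 5.7422

Derivation:
Put-call parity: C - P = S_0 * exp(-qT) - K * exp(-rT).
S_0 * exp(-qT) = 27.7800 * 1.00000000 = 27.78000000
K * exp(-rT) = 24.6800 * 0.97921896 = 24.16712405
C = P + S*exp(-qT) - K*exp(-rT)
C = 2.1293 + 27.78000000 - 24.16712405 = 5.7422


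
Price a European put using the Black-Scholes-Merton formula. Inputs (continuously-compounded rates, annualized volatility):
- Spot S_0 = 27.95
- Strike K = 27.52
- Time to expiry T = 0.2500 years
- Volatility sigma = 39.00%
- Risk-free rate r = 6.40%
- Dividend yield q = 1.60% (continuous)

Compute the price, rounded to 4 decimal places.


d1 = (ln(S/K) + (r - q + 0.5*sigma^2) * T) / (sigma * sqrt(T)) = 0.23854711
d2 = d1 - sigma * sqrt(T) = 0.04354711
exp(-rT) = 0.98412732; exp(-qT) = 0.99600799
P = K * exp(-rT) * N(-d2) - S_0 * exp(-qT) * N(-d1)
N(-d1) = 0.40572839; N(-d2) = 0.48263271
P = 27.5200 * 0.98412732 * 0.48263271 - 27.9500 * 0.99600799 * 0.40572839 = 1.7764

Answer: Price = 1.7764


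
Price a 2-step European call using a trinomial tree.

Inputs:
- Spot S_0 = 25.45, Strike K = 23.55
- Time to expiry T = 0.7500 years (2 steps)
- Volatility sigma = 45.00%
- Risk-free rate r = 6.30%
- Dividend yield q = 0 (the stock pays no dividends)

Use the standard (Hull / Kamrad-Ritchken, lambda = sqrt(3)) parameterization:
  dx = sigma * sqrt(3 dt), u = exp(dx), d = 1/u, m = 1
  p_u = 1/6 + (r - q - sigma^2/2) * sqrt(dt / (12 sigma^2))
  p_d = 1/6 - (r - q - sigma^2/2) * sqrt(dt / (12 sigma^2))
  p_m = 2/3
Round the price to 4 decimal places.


Answer: Price = V(0,0) = 5.2076

Derivation:
dt = T/N = 0.375000; dx = sigma*sqrt(3*dt) = 0.477297
u = exp(dx) = 1.611712; d = 1/u = 0.620458
p_u = 0.151641, p_m = 0.666667, p_d = 0.181693
Discount per step: exp(-r*dt) = 0.976652
Stock lattice S(k, j) with j the centered position index:
  k=0: S(0,+0) = 25.4500
  k=1: S(1,-1) = 15.7907; S(1,+0) = 25.4500; S(1,+1) = 41.0181
  k=2: S(2,-2) = 9.7974; S(2,-1) = 15.7907; S(2,+0) = 25.4500; S(2,+1) = 41.0181; S(2,+2) = 66.1093
Terminal payoffs V(N, j) = max(S_T - K, 0):
  V(2,-2) = 0.000000; V(2,-1) = 0.000000; V(2,+0) = 1.900000; V(2,+1) = 17.468075; V(2,+2) = 42.559331
Backward induction: V(k, j) = exp(-r*dt) * [p_u * V(k+1, j+1) + p_m * V(k+1, j) + p_d * V(k+1, j-1)]
  V(1,-1) = exp(-r*dt) * [p_u*1.900000 + p_m*0.000000 + p_d*0.000000] = 0.281390
  V(1,+0) = exp(-r*dt) * [p_u*17.468075 + p_m*1.900000 + p_d*0.000000] = 3.824116
  V(1,+1) = exp(-r*dt) * [p_u*42.559331 + p_m*17.468075 + p_d*1.900000] = 18.013684
  V(0,+0) = exp(-r*dt) * [p_u*18.013684 + p_m*3.824116 + p_d*0.281390] = 5.207649


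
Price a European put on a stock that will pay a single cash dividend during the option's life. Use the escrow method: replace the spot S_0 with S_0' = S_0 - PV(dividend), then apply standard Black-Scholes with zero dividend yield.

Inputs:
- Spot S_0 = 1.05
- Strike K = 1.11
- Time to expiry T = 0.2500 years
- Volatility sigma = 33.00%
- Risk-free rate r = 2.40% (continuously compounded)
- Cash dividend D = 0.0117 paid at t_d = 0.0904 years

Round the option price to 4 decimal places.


Answer: Price = 0.1076

Derivation:
PV(D) = D * exp(-r * t_d) = 0.0117 * 0.99783275 = 0.01167464
S_0' = S_0 - PV(D) = 1.0500 - 0.01167464 = 1.03832536
d1 = (ln(S_0'/K) + (r + sigma^2/2)*T) / (sigma*sqrt(T)) = -0.28568687
d2 = d1 - sigma*sqrt(T) = -0.45068687
exp(-rT) = 0.99401796
N(-d1) = 0.61244102; N(-d2) = 0.67389238
P = K * exp(-rT) * N(-d2) - S_0' * N(-d1) = 1.1100 * 0.99401796 * 0.67389238 - 1.03832536 * 0.61244102 = 0.1076


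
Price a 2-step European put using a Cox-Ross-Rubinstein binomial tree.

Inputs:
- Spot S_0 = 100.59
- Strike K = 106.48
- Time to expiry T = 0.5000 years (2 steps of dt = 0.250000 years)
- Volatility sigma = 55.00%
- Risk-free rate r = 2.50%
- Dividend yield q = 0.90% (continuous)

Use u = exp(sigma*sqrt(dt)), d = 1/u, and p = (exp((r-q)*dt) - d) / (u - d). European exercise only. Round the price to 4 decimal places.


dt = T/N = 0.250000
u = exp(sigma*sqrt(dt)) = 1.316531; d = 1/u = 0.759572
p = (exp((r-q)*dt) - d) / (u - d) = 0.438876
Discount per step: exp(-r*dt) = 0.993769
Stock lattice S(k, i) with i counting down-moves:
  k=0: S(0,0) = 100.5900
  k=1: S(1,0) = 132.4298; S(1,1) = 76.4054
  k=2: S(2,0) = 174.3479; S(2,1) = 100.5900; S(2,2) = 58.0354
Terminal payoffs V(N, i) = max(K - S_T, 0):
  V(2,0) = 0.000000; V(2,1) = 5.890000; V(2,2) = 48.444619
Backward induction: V(k, i) = exp(-r*dt) * [p * V(k+1, i) + (1-p) * V(k+1, i+1)].
  V(1,0) = exp(-r*dt) * [p*0.000000 + (1-p)*5.890000] = 3.284427
  V(1,1) = exp(-r*dt) * [p*5.890000 + (1-p)*48.444619] = 29.582934
  V(0,0) = exp(-r*dt) * [p*3.284427 + (1-p)*29.582934] = 17.928738

Answer: Price = V(0,0) = 17.9287


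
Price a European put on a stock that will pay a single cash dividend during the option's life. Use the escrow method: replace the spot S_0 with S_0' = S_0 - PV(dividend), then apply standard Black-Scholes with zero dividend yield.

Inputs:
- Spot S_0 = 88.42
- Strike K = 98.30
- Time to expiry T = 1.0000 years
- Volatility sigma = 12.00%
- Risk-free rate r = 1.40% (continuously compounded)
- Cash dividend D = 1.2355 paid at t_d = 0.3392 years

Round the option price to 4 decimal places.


PV(D) = D * exp(-r * t_d) = 1.2355 * 0.99526246 = 1.22964677
S_0' = S_0 - PV(D) = 88.4200 - 1.22964677 = 87.19035323
d1 = (ln(S_0'/K) + (r + sigma^2/2)*T) / (sigma*sqrt(T)) = -0.82275275
d2 = d1 - sigma*sqrt(T) = -0.94275275
exp(-rT) = 0.98609754
N(-d1) = 0.79467570; N(-d2) = 0.82709631
P = K * exp(-rT) * N(-d2) - S_0' * N(-d1) = 98.3000 * 0.98609754 * 0.82709631 - 87.19035323 * 0.79467570 = 10.8852

Answer: Price = 10.8852


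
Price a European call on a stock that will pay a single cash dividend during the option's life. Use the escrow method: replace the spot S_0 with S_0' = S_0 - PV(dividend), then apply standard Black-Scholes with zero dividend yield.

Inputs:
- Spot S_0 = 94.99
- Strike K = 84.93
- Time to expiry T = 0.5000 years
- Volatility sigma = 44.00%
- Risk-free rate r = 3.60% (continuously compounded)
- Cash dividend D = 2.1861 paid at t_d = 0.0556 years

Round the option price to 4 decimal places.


PV(D) = D * exp(-r * t_d) = 2.1861 * 0.99800040 = 2.18172868
S_0' = S_0 - PV(D) = 94.9900 - 2.18172868 = 92.80827132
d1 = (ln(S_0'/K) + (r + sigma^2/2)*T) / (sigma*sqrt(T)) = 0.49853721
d2 = d1 - sigma*sqrt(T) = 0.18741023
exp(-rT) = 0.98216103
N(d1) = 0.69094728; N(d2) = 0.57433050
C = S_0' * N(d1) - K * exp(-rT) * N(d2) = 92.80827132 * 0.69094728 - 84.9300 * 0.98216103 * 0.57433050 = 16.2179

Answer: Price = 16.2179


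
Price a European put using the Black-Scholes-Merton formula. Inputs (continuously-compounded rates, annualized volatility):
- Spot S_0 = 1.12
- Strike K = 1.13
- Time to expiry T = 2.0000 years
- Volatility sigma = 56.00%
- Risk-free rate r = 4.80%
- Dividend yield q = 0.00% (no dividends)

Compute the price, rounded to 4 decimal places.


Answer: Price = 0.2856

Derivation:
d1 = (ln(S/K) + (r - q + 0.5*sigma^2) * T) / (sigma * sqrt(T)) = 0.50597411
d2 = d1 - sigma * sqrt(T) = -0.28598548
exp(-rT) = 0.90846402; exp(-qT) = 1.00000000
P = K * exp(-rT) * N(-d2) - S_0 * exp(-qT) * N(-d1)
N(-d1) = 0.30643741; N(-d2) = 0.61255538
P = 1.1300 * 0.90846402 * 0.61255538 - 1.1200 * 1.00000000 * 0.30643741 = 0.2856


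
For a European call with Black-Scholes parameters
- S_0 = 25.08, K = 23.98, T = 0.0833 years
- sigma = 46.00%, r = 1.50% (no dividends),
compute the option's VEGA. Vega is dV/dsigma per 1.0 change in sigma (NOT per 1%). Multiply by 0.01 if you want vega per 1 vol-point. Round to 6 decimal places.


Answer: Vega = 2.651008

Derivation:
d1 = 0.4136151795; d2 = 0.2808511784
phi(d1) = 0.3662360194; exp(-qT) = 1.0000000000; exp(-rT) = 0.9987512803
Vega = S * exp(-qT) * phi(d1) * sqrt(T) = 25.0800 * 1.0000000000 * 0.3662360194 * 0.2886173938 = 2.651008


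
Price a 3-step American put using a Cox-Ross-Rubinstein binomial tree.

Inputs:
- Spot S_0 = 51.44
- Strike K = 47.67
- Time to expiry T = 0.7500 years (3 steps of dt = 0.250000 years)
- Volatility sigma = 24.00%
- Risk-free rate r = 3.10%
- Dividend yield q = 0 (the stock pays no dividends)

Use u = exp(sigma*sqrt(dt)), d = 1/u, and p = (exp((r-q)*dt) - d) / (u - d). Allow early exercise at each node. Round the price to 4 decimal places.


Answer: Price = V(0,0) = 2.2545

Derivation:
dt = T/N = 0.250000
u = exp(sigma*sqrt(dt)) = 1.127497; d = 1/u = 0.886920
p = (exp((r-q)*dt) - d) / (u - d) = 0.502375
Discount per step: exp(-r*dt) = 0.992280
Stock lattice S(k, i) with i counting down-moves:
  k=0: S(0,0) = 51.4400
  k=1: S(1,0) = 57.9984; S(1,1) = 45.6232
  k=2: S(2,0) = 65.3931; S(2,1) = 51.4400; S(2,2) = 40.4641
  k=3: S(3,0) = 73.7305; S(3,1) = 57.9984; S(3,2) = 45.6232; S(3,3) = 35.8885
Terminal payoffs V(N, i) = max(K - S_T, 0):
  V(3,0) = 0.000000; V(3,1) = 0.000000; V(3,2) = 2.046813; V(3,3) = 11.781530
Backward induction: V(k, i) = exp(-r*dt) * [p * V(k+1, i) + (1-p) * V(k+1, i+1)]; then take max(V_cont, immediate exercise) for American.
  V(2,0) = exp(-r*dt) * [p*0.000000 + (1-p)*0.000000] = 0.000000; exercise = 0.000000; V(2,0) = max -> 0.000000
  V(2,1) = exp(-r*dt) * [p*0.000000 + (1-p)*2.046813] = 1.010681; exercise = 0.000000; V(2,1) = max -> 1.010681
  V(2,2) = exp(-r*dt) * [p*2.046813 + (1-p)*11.781530] = 6.837848; exercise = 7.205863; V(2,2) = max -> 7.205863
  V(1,0) = exp(-r*dt) * [p*0.000000 + (1-p)*1.010681] = 0.499057; exercise = 0.000000; V(1,0) = max -> 0.499057
  V(1,1) = exp(-r*dt) * [p*1.010681 + (1-p)*7.205863] = 4.061954; exercise = 2.046813; V(1,1) = max -> 4.061954
  V(0,0) = exp(-r*dt) * [p*0.499057 + (1-p)*4.061954] = 2.254502; exercise = 0.000000; V(0,0) = max -> 2.254502


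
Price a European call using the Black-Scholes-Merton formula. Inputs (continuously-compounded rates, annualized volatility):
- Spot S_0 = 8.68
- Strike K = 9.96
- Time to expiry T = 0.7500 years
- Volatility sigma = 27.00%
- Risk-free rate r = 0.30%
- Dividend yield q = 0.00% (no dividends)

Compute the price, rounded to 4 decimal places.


d1 = (ln(S/K) + (r - q + 0.5*sigma^2) * T) / (sigma * sqrt(T)) = -0.46174355
d2 = d1 - sigma * sqrt(T) = -0.69557040
exp(-rT) = 0.99775253; exp(-qT) = 1.00000000
C = S_0 * exp(-qT) * N(d1) - K * exp(-rT) * N(d2)
N(d1) = 0.32213262; N(d2) = 0.24334895
C = 8.6800 * 1.00000000 * 0.32213262 - 9.9600 * 0.99775253 * 0.24334895 = 0.3778

Answer: Price = 0.3778


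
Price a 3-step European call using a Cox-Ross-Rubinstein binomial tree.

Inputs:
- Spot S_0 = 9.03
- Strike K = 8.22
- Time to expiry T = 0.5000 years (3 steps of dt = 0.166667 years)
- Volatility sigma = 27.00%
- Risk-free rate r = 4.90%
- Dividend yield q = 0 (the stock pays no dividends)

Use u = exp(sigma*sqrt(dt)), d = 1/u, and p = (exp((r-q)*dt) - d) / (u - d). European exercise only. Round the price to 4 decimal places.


Answer: Price = V(0,0) = 1.2559

Derivation:
dt = T/N = 0.166667
u = exp(sigma*sqrt(dt)) = 1.116532; d = 1/u = 0.895631
p = (exp((r-q)*dt) - d) / (u - d) = 0.509592
Discount per step: exp(-r*dt) = 0.991867
Stock lattice S(k, i) with i counting down-moves:
  k=0: S(0,0) = 9.0300
  k=1: S(1,0) = 10.0823; S(1,1) = 8.0875
  k=2: S(2,0) = 11.2572; S(2,1) = 9.0300; S(2,2) = 7.2435
  k=3: S(3,0) = 12.5690; S(3,1) = 10.0823; S(3,2) = 8.0875; S(3,3) = 6.4875
Terminal payoffs V(N, i) = max(S_T - K, 0):
  V(3,0) = 4.349000; V(3,1) = 1.862280; V(3,2) = 0.000000; V(3,3) = 0.000000
Backward induction: V(k, i) = exp(-r*dt) * [p * V(k+1, i) + (1-p) * V(k+1, i+1)].
  V(2,0) = exp(-r*dt) * [p*4.349000 + (1-p)*1.862280] = 3.104040
  V(2,1) = exp(-r*dt) * [p*1.862280 + (1-p)*0.000000] = 0.941285
  V(2,2) = exp(-r*dt) * [p*0.000000 + (1-p)*0.000000] = 0.000000
  V(1,0) = exp(-r*dt) * [p*3.104040 + (1-p)*0.941285] = 2.026788
  V(1,1) = exp(-r*dt) * [p*0.941285 + (1-p)*0.000000] = 0.475770
  V(0,0) = exp(-r*dt) * [p*2.026788 + (1-p)*0.475770] = 1.255859


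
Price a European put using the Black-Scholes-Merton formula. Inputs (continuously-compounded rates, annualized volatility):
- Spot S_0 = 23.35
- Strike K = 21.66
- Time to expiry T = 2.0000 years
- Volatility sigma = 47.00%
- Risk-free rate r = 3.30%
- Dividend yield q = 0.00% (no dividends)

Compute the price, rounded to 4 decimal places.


Answer: Price = 4.2654

Derivation:
d1 = (ln(S/K) + (r - q + 0.5*sigma^2) * T) / (sigma * sqrt(T)) = 0.54466742
d2 = d1 - sigma * sqrt(T) = -0.12001296
exp(-rT) = 0.93613086; exp(-qT) = 1.00000000
P = K * exp(-rT) * N(-d2) - S_0 * exp(-qT) * N(-d1)
N(-d1) = 0.29299114; N(-d2) = 0.54776356
P = 21.6600 * 0.93613086 * 0.54776356 - 23.3500 * 1.00000000 * 0.29299114 = 4.2654


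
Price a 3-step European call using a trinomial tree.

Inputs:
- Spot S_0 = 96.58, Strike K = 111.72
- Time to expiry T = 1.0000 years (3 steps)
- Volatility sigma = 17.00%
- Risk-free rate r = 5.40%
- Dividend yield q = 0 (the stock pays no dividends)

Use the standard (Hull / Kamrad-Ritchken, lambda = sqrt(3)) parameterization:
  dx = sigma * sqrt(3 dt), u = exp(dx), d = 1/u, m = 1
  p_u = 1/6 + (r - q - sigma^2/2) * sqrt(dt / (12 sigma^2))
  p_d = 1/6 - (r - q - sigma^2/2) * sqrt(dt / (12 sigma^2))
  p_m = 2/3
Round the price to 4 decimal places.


Answer: Price = V(0,0) = 3.0782

Derivation:
dt = T/N = 0.333333; dx = sigma*sqrt(3*dt) = 0.170000
u = exp(dx) = 1.185305; d = 1/u = 0.843665
p_u = 0.205441, p_m = 0.666667, p_d = 0.127892
Discount per step: exp(-r*dt) = 0.982161
Stock lattice S(k, j) with j the centered position index:
  k=0: S(0,+0) = 96.5800
  k=1: S(1,-1) = 81.4811; S(1,+0) = 96.5800; S(1,+1) = 114.4767
  k=2: S(2,-2) = 68.7428; S(2,-1) = 81.4811; S(2,+0) = 96.5800; S(2,+1) = 114.4767; S(2,+2) = 135.6898
  k=3: S(3,-3) = 57.9959; S(3,-2) = 68.7428; S(3,-1) = 81.4811; S(3,+0) = 96.5800; S(3,+1) = 114.4767; S(3,+2) = 135.6898; S(3,+3) = 160.8338
Terminal payoffs V(N, j) = max(S_T - K, 0):
  V(3,-3) = 0.000000; V(3,-2) = 0.000000; V(3,-1) = 0.000000; V(3,+0) = 0.000000; V(3,+1) = 2.756743; V(3,+2) = 23.969838; V(3,+3) = 49.113824
Backward induction: V(k, j) = exp(-r*dt) * [p_u * V(k+1, j+1) + p_m * V(k+1, j) + p_d * V(k+1, j-1)]
  V(2,-2) = exp(-r*dt) * [p_u*0.000000 + p_m*0.000000 + p_d*0.000000] = 0.000000
  V(2,-1) = exp(-r*dt) * [p_u*0.000000 + p_m*0.000000 + p_d*0.000000] = 0.000000
  V(2,+0) = exp(-r*dt) * [p_u*2.756743 + p_m*0.000000 + p_d*0.000000] = 0.556245
  V(2,+1) = exp(-r*dt) * [p_u*23.969838 + p_m*2.756743 + p_d*0.000000] = 6.641589
  V(2,+2) = exp(-r*dt) * [p_u*49.113824 + p_m*23.969838 + p_d*2.756743] = 25.951110
  V(1,-1) = exp(-r*dt) * [p_u*0.556245 + p_m*0.000000 + p_d*0.000000] = 0.112237
  V(1,+0) = exp(-r*dt) * [p_u*6.641589 + p_m*0.556245 + p_d*0.000000] = 1.704330
  V(1,+1) = exp(-r*dt) * [p_u*25.951110 + p_m*6.641589 + p_d*0.556245] = 9.654930
  V(0,+0) = exp(-r*dt) * [p_u*9.654930 + p_m*1.704330 + p_d*0.112237] = 3.078186


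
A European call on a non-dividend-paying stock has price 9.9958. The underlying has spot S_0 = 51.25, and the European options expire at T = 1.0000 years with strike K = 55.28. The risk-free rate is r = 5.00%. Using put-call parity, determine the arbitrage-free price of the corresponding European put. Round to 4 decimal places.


Answer: Put price = 11.3298

Derivation:
Put-call parity: C - P = S_0 * exp(-qT) - K * exp(-rT).
S_0 * exp(-qT) = 51.2500 * 1.00000000 = 51.25000000
K * exp(-rT) = 55.2800 * 0.95122942 = 52.58396259
P = C - S*exp(-qT) + K*exp(-rT)
P = 9.9958 - 51.25000000 + 52.58396259 = 11.3298


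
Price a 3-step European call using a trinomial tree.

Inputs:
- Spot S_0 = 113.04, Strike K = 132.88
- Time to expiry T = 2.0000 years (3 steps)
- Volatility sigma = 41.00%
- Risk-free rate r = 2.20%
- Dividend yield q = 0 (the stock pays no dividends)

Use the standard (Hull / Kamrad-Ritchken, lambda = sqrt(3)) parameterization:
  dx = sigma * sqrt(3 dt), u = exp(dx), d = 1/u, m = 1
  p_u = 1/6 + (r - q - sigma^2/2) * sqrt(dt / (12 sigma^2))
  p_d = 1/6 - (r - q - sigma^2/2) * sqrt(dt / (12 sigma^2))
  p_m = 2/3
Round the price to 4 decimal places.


dt = T/N = 0.666667; dx = sigma*sqrt(3*dt) = 0.579828
u = exp(dx) = 1.785730; d = 1/u = 0.559995
p_u = 0.130995, p_m = 0.666667, p_d = 0.202338
Discount per step: exp(-r*dt) = 0.985440
Stock lattice S(k, j) with j the centered position index:
  k=0: S(0,+0) = 113.0400
  k=1: S(1,-1) = 63.3018; S(1,+0) = 113.0400; S(1,+1) = 201.8590
  k=2: S(2,-2) = 35.4487; S(2,-1) = 63.3018; S(2,+0) = 113.0400; S(2,+1) = 201.8590; S(2,+2) = 360.4657
  k=3: S(3,-3) = 19.8511; S(3,-2) = 35.4487; S(3,-1) = 63.3018; S(3,+0) = 113.0400; S(3,+1) = 201.8590; S(3,+2) = 360.4657; S(3,+3) = 643.6946
Terminal payoffs V(N, j) = max(S_T - K, 0):
  V(3,-3) = 0.000000; V(3,-2) = 0.000000; V(3,-1) = 0.000000; V(3,+0) = 0.000000; V(3,+1) = 68.978973; V(3,+2) = 227.585719; V(3,+3) = 510.814619
Backward induction: V(k, j) = exp(-r*dt) * [p_u * V(k+1, j+1) + p_m * V(k+1, j) + p_d * V(k+1, j-1)]
  V(2,-2) = exp(-r*dt) * [p_u*0.000000 + p_m*0.000000 + p_d*0.000000] = 0.000000
  V(2,-1) = exp(-r*dt) * [p_u*0.000000 + p_m*0.000000 + p_d*0.000000] = 0.000000
  V(2,+0) = exp(-r*dt) * [p_u*68.978973 + p_m*0.000000 + p_d*0.000000] = 8.904351
  V(2,+1) = exp(-r*dt) * [p_u*227.585719 + p_m*68.978973 + p_d*0.000000] = 74.695005
  V(2,+2) = exp(-r*dt) * [p_u*510.814619 + p_m*227.585719 + p_d*68.978973] = 229.208627
  V(1,-1) = exp(-r*dt) * [p_u*8.904351 + p_m*0.000000 + p_d*0.000000] = 1.149444
  V(1,+0) = exp(-r*dt) * [p_u*74.695005 + p_m*8.904351 + p_d*0.000000] = 15.492026
  V(1,+1) = exp(-r*dt) * [p_u*229.208627 + p_m*74.695005 + p_d*8.904351] = 80.435167
  V(0,+0) = exp(-r*dt) * [p_u*80.435167 + p_m*15.492026 + p_d*1.149444] = 20.790042

Answer: Price = V(0,0) = 20.7900


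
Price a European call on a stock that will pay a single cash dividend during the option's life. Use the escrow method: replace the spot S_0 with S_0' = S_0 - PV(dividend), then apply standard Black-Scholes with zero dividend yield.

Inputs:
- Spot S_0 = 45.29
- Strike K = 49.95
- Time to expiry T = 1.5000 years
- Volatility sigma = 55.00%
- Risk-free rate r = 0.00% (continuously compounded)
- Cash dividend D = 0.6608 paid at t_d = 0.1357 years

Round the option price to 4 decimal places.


Answer: Price = 9.9788

Derivation:
PV(D) = D * exp(-r * t_d) = 0.6608 * 1.00000000 = 0.66080000
S_0' = S_0 - PV(D) = 45.2900 - 0.66080000 = 44.62920000
d1 = (ln(S_0'/K) + (r + sigma^2/2)*T) / (sigma*sqrt(T)) = 0.16959502
d2 = d1 - sigma*sqrt(T) = -0.50401466
exp(-rT) = 1.00000000
N(d1) = 0.56733568; N(d2) = 0.30712554
C = S_0' * N(d1) - K * exp(-rT) * N(d2) = 44.62920000 * 0.56733568 - 49.9500 * 1.00000000 * 0.30712554 = 9.9788


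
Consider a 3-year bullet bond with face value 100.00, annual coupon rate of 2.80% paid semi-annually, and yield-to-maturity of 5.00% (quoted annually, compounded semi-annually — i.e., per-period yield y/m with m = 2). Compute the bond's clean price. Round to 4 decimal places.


Coupon per period c = face * coupon_rate / m = 1.400000
Periods per year m = 2; per-period yield y/m = 0.025000
Number of cashflows N = 6
Cashflows (t years, CF_t, discount factor 1/(1+y/m)^(m*t), PV):
  t = 0.5000: CF_t = 1.400000, DF = 0.975610, PV = 1.365854
  t = 1.0000: CF_t = 1.400000, DF = 0.951814, PV = 1.332540
  t = 1.5000: CF_t = 1.400000, DF = 0.928599, PV = 1.300039
  t = 2.0000: CF_t = 1.400000, DF = 0.905951, PV = 1.268331
  t = 2.5000: CF_t = 1.400000, DF = 0.883854, PV = 1.237396
  t = 3.0000: CF_t = 101.400000, DF = 0.862297, PV = 87.436902
Price P = sum_t PV_t = 93.941062

Answer: Price = 93.9411


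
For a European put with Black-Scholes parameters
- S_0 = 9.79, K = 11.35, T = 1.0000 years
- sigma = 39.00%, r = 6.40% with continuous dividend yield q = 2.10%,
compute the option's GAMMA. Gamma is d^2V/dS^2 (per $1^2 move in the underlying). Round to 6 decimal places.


Answer: Gamma = 0.102037

Derivation:
d1 = -0.0738622753; d2 = -0.4638622753
phi(d1) = 0.3978555214; exp(-qT) = 0.9792189646; exp(-rT) = 0.9380049995
Gamma = exp(-qT) * phi(d1) / (S * sigma * sqrt(T)) = 0.9792189646 * 0.3978555214 / (9.7900 * 0.3900 * 1.0000000000) = 0.102037


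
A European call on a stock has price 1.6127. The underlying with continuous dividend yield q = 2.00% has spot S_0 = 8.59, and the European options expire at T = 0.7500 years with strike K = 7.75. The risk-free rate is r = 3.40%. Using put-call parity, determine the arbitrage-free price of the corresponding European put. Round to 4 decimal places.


Put-call parity: C - P = S_0 * exp(-qT) - K * exp(-rT).
S_0 * exp(-qT) = 8.5900 * 0.98511194 = 8.46211156
K * exp(-rT) = 7.7500 * 0.97482238 = 7.55487344
P = C - S*exp(-qT) + K*exp(-rT)
P = 1.6127 - 8.46211156 + 7.55487344 = 0.7055

Answer: Put price = 0.7055


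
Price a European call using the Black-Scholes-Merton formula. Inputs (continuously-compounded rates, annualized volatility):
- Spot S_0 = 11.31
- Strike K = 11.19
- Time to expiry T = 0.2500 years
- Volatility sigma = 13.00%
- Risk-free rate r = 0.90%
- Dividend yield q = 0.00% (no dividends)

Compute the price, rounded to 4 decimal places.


Answer: Price = 0.3697

Derivation:
d1 = (ln(S/K) + (r - q + 0.5*sigma^2) * T) / (sigma * sqrt(T)) = 0.23121950
d2 = d1 - sigma * sqrt(T) = 0.16621950
exp(-rT) = 0.99775253; exp(-qT) = 1.00000000
C = S_0 * exp(-qT) * N(d1) - K * exp(-rT) * N(d2)
N(d1) = 0.59142786; N(d2) = 0.56600789
C = 11.3100 * 1.00000000 * 0.59142786 - 11.1900 * 0.99775253 * 0.56600789 = 0.3697


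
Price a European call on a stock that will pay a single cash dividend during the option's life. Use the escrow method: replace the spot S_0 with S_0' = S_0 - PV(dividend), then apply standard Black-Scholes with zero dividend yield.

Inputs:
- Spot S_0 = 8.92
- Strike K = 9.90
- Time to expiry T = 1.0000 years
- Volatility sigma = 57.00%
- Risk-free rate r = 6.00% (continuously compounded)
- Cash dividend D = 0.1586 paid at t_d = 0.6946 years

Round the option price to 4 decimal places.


Answer: Price = 1.7631

Derivation:
PV(D) = D * exp(-r * t_d) = 0.1586 * 0.95918050 = 0.15212603
S_0' = S_0 - PV(D) = 8.9200 - 0.15212603 = 8.76787397
d1 = (ln(S_0'/K) + (r + sigma^2/2)*T) / (sigma*sqrt(T)) = 0.17720982
d2 = d1 - sigma*sqrt(T) = -0.39279018
exp(-rT) = 0.94176453
N(d1) = 0.57032821; N(d2) = 0.34723723
C = S_0' * N(d1) - K * exp(-rT) * N(d2) = 8.76787397 * 0.57032821 - 9.9000 * 0.94176453 * 0.34723723 = 1.7631


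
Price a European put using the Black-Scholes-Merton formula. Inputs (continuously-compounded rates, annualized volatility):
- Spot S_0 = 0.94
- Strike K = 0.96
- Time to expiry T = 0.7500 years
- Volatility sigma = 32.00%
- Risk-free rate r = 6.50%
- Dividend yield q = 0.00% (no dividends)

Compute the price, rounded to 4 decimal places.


Answer: Price = 0.0898

Derivation:
d1 = (ln(S/K) + (r - q + 0.5*sigma^2) * T) / (sigma * sqrt(T)) = 0.23850553
d2 = d1 - sigma * sqrt(T) = -0.03862260
exp(-rT) = 0.95241920; exp(-qT) = 1.00000000
P = K * exp(-rT) * N(-d2) - S_0 * exp(-qT) * N(-d1)
N(-d1) = 0.40574451; N(-d2) = 0.51540436
P = 0.9600 * 0.95241920 * 0.51540436 - 0.9400 * 1.00000000 * 0.40574451 = 0.0898


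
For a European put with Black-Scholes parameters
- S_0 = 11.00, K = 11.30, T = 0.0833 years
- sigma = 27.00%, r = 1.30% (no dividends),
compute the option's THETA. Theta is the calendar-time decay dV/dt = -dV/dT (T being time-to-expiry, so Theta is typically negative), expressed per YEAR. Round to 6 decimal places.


d1 = -0.2924321060; d2 = -0.3703588023
phi(d1) = 0.3822437436; exp(-qT) = 1.0000000000; exp(-rT) = 0.9989176861
Theta = -S*exp(-qT)*phi(d1)*sigma/(2*sqrt(T)) + r*K*exp(-rT)*N(-d2) - q*S*exp(-qT)*N(-d1)
N(-d1) = 0.6150218683; N(-d2) = 0.6444424171; sqrt(T) = 0.2886173938
Term 1 = -11.0000 * 1.0000000000 * 0.3822437436 * 0.2700 / (2 * 0.2886173938) = -1.9667281718
Term 2 = 0.0130 * 11.3000 * 0.9989176861 * 0.6444424171 = 0.0945661299
Term 3 = 0 (no dividend yield, q = 0)
Theta = -1.9667281718 + (0.0945661299) + (0.0000000000) = -1.872162

Answer: Theta = -1.872162


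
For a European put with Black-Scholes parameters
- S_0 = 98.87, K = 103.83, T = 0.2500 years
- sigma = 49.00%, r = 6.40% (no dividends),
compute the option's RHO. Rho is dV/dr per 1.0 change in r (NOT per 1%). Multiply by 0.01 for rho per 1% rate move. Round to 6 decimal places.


d1 = -0.0119860833; d2 = -0.2569860833
phi(d1) = 0.3989136242; exp(-qT) = 1.0000000000; exp(-rT) = 0.9841273201
N(-d2) = 0.6014052418
Rho = -K*T*exp(-rT)*N(-d2) = -103.8300 * 0.2500 * 0.9841273201 * 0.6014052418 = -15.363189

Answer: Rho = -15.363189


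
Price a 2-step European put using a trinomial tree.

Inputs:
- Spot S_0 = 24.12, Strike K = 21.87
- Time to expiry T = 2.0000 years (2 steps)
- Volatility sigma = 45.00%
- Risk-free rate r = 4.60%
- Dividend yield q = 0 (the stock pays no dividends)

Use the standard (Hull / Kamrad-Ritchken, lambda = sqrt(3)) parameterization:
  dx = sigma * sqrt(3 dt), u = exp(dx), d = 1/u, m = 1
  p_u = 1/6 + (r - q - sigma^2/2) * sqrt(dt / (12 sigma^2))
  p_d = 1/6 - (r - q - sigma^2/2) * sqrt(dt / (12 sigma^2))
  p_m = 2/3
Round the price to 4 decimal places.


Answer: Price = V(0,0) = 3.2820

Derivation:
dt = T/N = 1.000000; dx = sigma*sqrt(3*dt) = 0.779423
u = exp(dx) = 2.180214; d = 1/u = 0.458671
p_u = 0.131224, p_m = 0.666667, p_d = 0.202110
Discount per step: exp(-r*dt) = 0.955042
Stock lattice S(k, j) with j the centered position index:
  k=0: S(0,+0) = 24.1200
  k=1: S(1,-1) = 11.0631; S(1,+0) = 24.1200; S(1,+1) = 52.5868
  k=2: S(2,-2) = 5.0743; S(2,-1) = 11.0631; S(2,+0) = 24.1200; S(2,+1) = 52.5868; S(2,+2) = 114.6504
Terminal payoffs V(N, j) = max(K - S_T, 0):
  V(2,-2) = 16.795664; V(2,-1) = 10.806864; V(2,+0) = 0.000000; V(2,+1) = 0.000000; V(2,+2) = 0.000000
Backward induction: V(k, j) = exp(-r*dt) * [p_u * V(k+1, j+1) + p_m * V(k+1, j) + p_d * V(k+1, j-1)]
  V(1,-1) = exp(-r*dt) * [p_u*0.000000 + p_m*10.806864 + p_d*16.795664] = 10.122624
  V(1,+0) = exp(-r*dt) * [p_u*0.000000 + p_m*0.000000 + p_d*10.806864] = 2.085974
  V(1,+1) = exp(-r*dt) * [p_u*0.000000 + p_m*0.000000 + p_d*0.000000] = 0.000000
  V(0,+0) = exp(-r*dt) * [p_u*0.000000 + p_m*2.085974 + p_d*10.122624] = 3.282029


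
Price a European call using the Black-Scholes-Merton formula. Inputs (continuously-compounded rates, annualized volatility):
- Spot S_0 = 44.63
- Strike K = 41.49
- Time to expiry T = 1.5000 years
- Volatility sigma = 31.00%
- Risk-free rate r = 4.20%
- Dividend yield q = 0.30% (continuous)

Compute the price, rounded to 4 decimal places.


Answer: Price = 9.3813

Derivation:
d1 = (ln(S/K) + (r - q + 0.5*sigma^2) * T) / (sigma * sqrt(T)) = 0.53606647
d2 = d1 - sigma * sqrt(T) = 0.15639556
exp(-rT) = 0.93894347; exp(-qT) = 0.99551011
C = S_0 * exp(-qT) * N(d1) - K * exp(-rT) * N(d2)
N(d1) = 0.70404369; N(d2) = 0.56213938
C = 44.6300 * 0.99551011 * 0.70404369 - 41.4900 * 0.93894347 * 0.56213938 = 9.3813


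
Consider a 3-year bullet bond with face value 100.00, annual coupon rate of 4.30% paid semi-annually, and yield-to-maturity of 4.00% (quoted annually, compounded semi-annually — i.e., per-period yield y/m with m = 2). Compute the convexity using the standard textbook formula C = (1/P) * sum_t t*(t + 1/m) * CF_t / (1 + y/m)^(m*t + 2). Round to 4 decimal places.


Coupon per period c = face * coupon_rate / m = 2.150000
Periods per year m = 2; per-period yield y/m = 0.020000
Number of cashflows N = 6
Cashflows (t years, CF_t, discount factor 1/(1+y/m)^(m*t), PV):
  t = 0.5000: CF_t = 2.150000, DF = 0.980392, PV = 2.107843
  t = 1.0000: CF_t = 2.150000, DF = 0.961169, PV = 2.066513
  t = 1.5000: CF_t = 2.150000, DF = 0.942322, PV = 2.025993
  t = 2.0000: CF_t = 2.150000, DF = 0.923845, PV = 1.986268
  t = 2.5000: CF_t = 2.150000, DF = 0.905731, PV = 1.947321
  t = 3.0000: CF_t = 102.150000, DF = 0.887971, PV = 90.706277
Price P = sum_t PV_t = 100.840215
Convexity numerator sum_t t*(t + 1/m) * CF_t / (1+y/m)^(m*t + 2):
  t = 0.5000: term = 1.012997
  t = 1.0000: term = 2.979401
  t = 1.5000: term = 5.841964
  t = 2.0000: term = 9.545692
  t = 2.5000: term = 14.037783
  t = 3.0000: term = 915.432435
Convexity = (1/P) * sum = 948.850272 / 100.840215 = 9.409443

Answer: Convexity = 9.4094


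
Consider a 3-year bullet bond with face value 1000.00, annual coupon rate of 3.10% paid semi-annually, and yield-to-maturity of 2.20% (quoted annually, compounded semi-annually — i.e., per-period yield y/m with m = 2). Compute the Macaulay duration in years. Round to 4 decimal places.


Coupon per period c = face * coupon_rate / m = 15.500000
Periods per year m = 2; per-period yield y/m = 0.011000
Number of cashflows N = 6
Cashflows (t years, CF_t, discount factor 1/(1+y/m)^(m*t), PV):
  t = 0.5000: CF_t = 15.500000, DF = 0.989120, PV = 15.331355
  t = 1.0000: CF_t = 15.500000, DF = 0.978358, PV = 15.164545
  t = 1.5000: CF_t = 15.500000, DF = 0.967713, PV = 14.999550
  t = 2.0000: CF_t = 15.500000, DF = 0.957184, PV = 14.836350
  t = 2.5000: CF_t = 15.500000, DF = 0.946769, PV = 14.674926
  t = 3.0000: CF_t = 1015.500000, DF = 0.936468, PV = 950.983527
Price P = sum_t PV_t = 1025.990254
Macaulay numerator sum_t t * PV_t:
  t * PV_t at t = 0.5000: 7.665678
  t * PV_t at t = 1.0000: 15.164545
  t * PV_t at t = 1.5000: 22.499325
  t * PV_t at t = 2.0000: 29.672700
  t * PV_t at t = 2.5000: 36.687315
  t * PV_t at t = 3.0000: 2852.950581
Macaulay duration D = (sum_t t * PV_t) / P = 2964.640145 / 1025.990254 = 2.889540

Answer: Macaulay duration = 2.8895 years


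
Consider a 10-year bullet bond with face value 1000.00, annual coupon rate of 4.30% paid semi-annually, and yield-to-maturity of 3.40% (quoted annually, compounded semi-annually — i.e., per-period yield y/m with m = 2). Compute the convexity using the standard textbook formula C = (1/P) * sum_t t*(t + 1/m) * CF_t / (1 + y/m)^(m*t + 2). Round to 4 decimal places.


Coupon per period c = face * coupon_rate / m = 21.500000
Periods per year m = 2; per-period yield y/m = 0.017000
Number of cashflows N = 20
Cashflows (t years, CF_t, discount factor 1/(1+y/m)^(m*t), PV):
  t = 0.5000: CF_t = 21.500000, DF = 0.983284, PV = 21.140610
  t = 1.0000: CF_t = 21.500000, DF = 0.966848, PV = 20.787227
  t = 1.5000: CF_t = 21.500000, DF = 0.950686, PV = 20.439751
  t = 2.0000: CF_t = 21.500000, DF = 0.934795, PV = 20.098084
  t = 2.5000: CF_t = 21.500000, DF = 0.919169, PV = 19.762127
  t = 3.0000: CF_t = 21.500000, DF = 0.903804, PV = 19.431787
  t = 3.5000: CF_t = 21.500000, DF = 0.888696, PV = 19.106969
  t = 4.0000: CF_t = 21.500000, DF = 0.873841, PV = 18.787580
  t = 4.5000: CF_t = 21.500000, DF = 0.859234, PV = 18.473530
  t = 5.0000: CF_t = 21.500000, DF = 0.844871, PV = 18.164729
  t = 5.5000: CF_t = 21.500000, DF = 0.830748, PV = 17.861091
  t = 6.0000: CF_t = 21.500000, DF = 0.816862, PV = 17.562528
  t = 6.5000: CF_t = 21.500000, DF = 0.803207, PV = 17.268956
  t = 7.0000: CF_t = 21.500000, DF = 0.789781, PV = 16.980291
  t = 7.5000: CF_t = 21.500000, DF = 0.776579, PV = 16.696451
  t = 8.0000: CF_t = 21.500000, DF = 0.763598, PV = 16.417356
  t = 8.5000: CF_t = 21.500000, DF = 0.750834, PV = 16.142926
  t = 9.0000: CF_t = 21.500000, DF = 0.738283, PV = 15.873084
  t = 9.5000: CF_t = 21.500000, DF = 0.725942, PV = 15.607752
  t = 10.0000: CF_t = 1021.500000, DF = 0.713807, PV = 729.154084
Price P = sum_t PV_t = 1075.756910
Convexity numerator sum_t t*(t + 1/m) * CF_t / (1+y/m)^(m*t + 2):
  t = 0.5000: term = 10.219876
  t = 1.0000: term = 30.147125
  t = 1.5000: term = 59.286382
  t = 2.0000: term = 97.158935
  t = 2.5000: term = 143.302264
  t = 3.0000: term = 197.269587
  t = 3.5000: term = 258.629416
  t = 4.0000: term = 326.965128
  t = 4.5000: term = 401.874543
  t = 5.0000: term = 482.969515
  t = 5.5000: term = 569.875534
  t = 6.0000: term = 662.231334
  t = 6.5000: term = 759.688518
  t = 7.0000: term = 861.911185
  t = 7.5000: term = 968.575570
  t = 8.0000: term = 1079.369694
  t = 8.5000: term = 1193.993024
  t = 9.0000: term = 1312.156138
  t = 9.5000: term = 1433.580397
  t = 10.0000: term = 74023.004016
Convexity = (1/P) * sum = 84872.208181 / 1075.756910 = 78.895341

Answer: Convexity = 78.8953


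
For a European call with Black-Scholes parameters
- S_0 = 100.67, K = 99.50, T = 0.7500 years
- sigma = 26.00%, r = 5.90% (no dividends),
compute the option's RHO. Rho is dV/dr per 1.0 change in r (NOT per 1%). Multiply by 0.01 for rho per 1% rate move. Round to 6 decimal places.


d1 = 0.3610224375; d2 = 0.1358558325
phi(d1) = 0.3737728072; exp(-qT) = 1.0000000000; exp(-rT) = 0.9567147489
N(d2) = 0.5540323739
Rho = K*T*exp(-rT)*N(d2) = 99.5000 * 0.7500 * 0.9567147489 * 0.5540323739 = 39.555052

Answer: Rho = 39.555052


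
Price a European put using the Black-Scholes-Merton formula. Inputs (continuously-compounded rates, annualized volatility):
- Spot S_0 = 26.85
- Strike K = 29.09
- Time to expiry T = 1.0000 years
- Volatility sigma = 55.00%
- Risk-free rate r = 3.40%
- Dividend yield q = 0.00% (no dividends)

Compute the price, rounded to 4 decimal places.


Answer: Price = 6.6095

Derivation:
d1 = (ln(S/K) + (r - q + 0.5*sigma^2) * T) / (sigma * sqrt(T)) = 0.19112972
d2 = d1 - sigma * sqrt(T) = -0.35887028
exp(-rT) = 0.96657150; exp(-qT) = 1.00000000
P = K * exp(-rT) * N(-d2) - S_0 * exp(-qT) * N(-d1)
N(-d1) = 0.42421198; N(-d2) = 0.64015393
P = 29.0900 * 0.96657150 * 0.64015393 - 26.8500 * 1.00000000 * 0.42421198 = 6.6095


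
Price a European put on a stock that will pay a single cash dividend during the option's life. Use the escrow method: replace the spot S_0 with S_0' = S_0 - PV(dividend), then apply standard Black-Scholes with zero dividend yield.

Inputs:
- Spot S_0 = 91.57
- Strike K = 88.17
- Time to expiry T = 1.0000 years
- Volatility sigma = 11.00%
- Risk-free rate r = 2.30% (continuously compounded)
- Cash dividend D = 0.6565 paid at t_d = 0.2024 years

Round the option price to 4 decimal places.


Answer: Price = 1.9607

Derivation:
PV(D) = D * exp(-r * t_d) = 0.6565 * 0.99535562 = 0.65345096
S_0' = S_0 - PV(D) = 91.5700 - 0.65345096 = 90.91654904
d1 = (ln(S_0'/K) + (r + sigma^2/2)*T) / (sigma*sqrt(T)) = 0.54295703
d2 = d1 - sigma*sqrt(T) = 0.43295703
exp(-rT) = 0.97726248
N(-d1) = 0.29357969; N(-d2) = 0.33252299
P = K * exp(-rT) * N(-d2) - S_0' * N(-d1) = 88.1700 * 0.97726248 * 0.33252299 - 90.91654904 * 0.29357969 = 1.9607


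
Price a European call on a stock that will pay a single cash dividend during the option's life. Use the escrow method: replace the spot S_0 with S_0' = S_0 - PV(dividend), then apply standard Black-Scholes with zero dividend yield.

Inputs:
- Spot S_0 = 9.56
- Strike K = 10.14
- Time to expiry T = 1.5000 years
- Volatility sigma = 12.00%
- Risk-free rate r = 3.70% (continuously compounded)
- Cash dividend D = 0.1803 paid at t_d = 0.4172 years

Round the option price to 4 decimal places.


PV(D) = D * exp(-r * t_d) = 0.1803 * 0.98468213 = 0.17753819
S_0' = S_0 - PV(D) = 9.5600 - 0.17753819 = 9.38246181
d1 = (ln(S_0'/K) + (r + sigma^2/2)*T) / (sigma*sqrt(T)) = -0.07719850
d2 = d1 - sigma*sqrt(T) = -0.22416789
exp(-rT) = 0.94601202
N(d1) = 0.46923282; N(d2) = 0.41131334
C = S_0' * N(d1) - K * exp(-rT) * N(d2) = 9.38246181 * 0.46923282 - 10.1400 * 0.94601202 * 0.41131334 = 0.4570

Answer: Price = 0.4570


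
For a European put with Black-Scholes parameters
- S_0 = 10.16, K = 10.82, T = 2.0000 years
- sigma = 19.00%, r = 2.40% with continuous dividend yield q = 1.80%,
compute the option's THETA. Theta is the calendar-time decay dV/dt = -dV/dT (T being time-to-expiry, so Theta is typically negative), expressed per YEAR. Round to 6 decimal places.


Answer: Theta = -0.199152

Derivation:
d1 = -0.0552206900; d2 = -0.3239212669
phi(d1) = 0.3983344916; exp(-qT) = 0.9646402935; exp(-rT) = 0.9531337871
Theta = -S*exp(-qT)*phi(d1)*sigma/(2*sqrt(T)) + r*K*exp(-rT)*N(-d2) - q*S*exp(-qT)*N(-d1)
N(-d1) = 0.5220186771; N(-d2) = 0.6270011787; sqrt(T) = 1.4142135624
Term 1 = -10.1600 * 0.9646402935 * 0.3983344916 * 0.1900 / (2 * 1.4142135624) = -0.2622500789
Term 2 = 0.0240 * 10.8200 * 0.9531337871 * 0.6270011787 = 0.1551889249
Term 3 = -0.0180 * 10.1600 * 0.9646402935 * 0.5220186771 = -0.0920910985
Theta = -0.2622500789 + (0.1551889249) + (-0.0920910985) = -0.199152


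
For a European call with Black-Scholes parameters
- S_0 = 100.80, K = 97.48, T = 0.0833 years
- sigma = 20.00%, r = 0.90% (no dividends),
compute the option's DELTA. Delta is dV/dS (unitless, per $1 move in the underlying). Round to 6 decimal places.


Answer: Delta = 0.733045

Derivation:
d1 = 0.6220489072; d2 = 0.5643254284
phi(d1) = 0.3287653664; exp(-qT) = 1.0000000000; exp(-rT) = 0.9992505810
N(d1) = 0.7330451452
Delta = exp(-qT) * N(d1) = 1.0000000000 * 0.7330451452 = 0.733045


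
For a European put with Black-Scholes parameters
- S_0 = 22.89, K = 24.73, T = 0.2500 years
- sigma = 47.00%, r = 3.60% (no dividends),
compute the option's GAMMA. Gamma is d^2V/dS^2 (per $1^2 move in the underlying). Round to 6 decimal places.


d1 = -0.1732104152; d2 = -0.4082104152
phi(d1) = 0.3930024405; exp(-qT) = 1.0000000000; exp(-rT) = 0.9910403788
Gamma = exp(-qT) * phi(d1) / (S * sigma * sqrt(T)) = 1.0000000000 * 0.3930024405 / (22.8900 * 0.4700 * 0.5000000000) = 0.073060

Answer: Gamma = 0.073060


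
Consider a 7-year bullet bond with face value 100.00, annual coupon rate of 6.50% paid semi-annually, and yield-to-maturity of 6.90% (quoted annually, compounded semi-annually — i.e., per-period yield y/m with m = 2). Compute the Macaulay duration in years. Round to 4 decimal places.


Coupon per period c = face * coupon_rate / m = 3.250000
Periods per year m = 2; per-period yield y/m = 0.034500
Number of cashflows N = 14
Cashflows (t years, CF_t, discount factor 1/(1+y/m)^(m*t), PV):
  t = 0.5000: CF_t = 3.250000, DF = 0.966651, PV = 3.141614
  t = 1.0000: CF_t = 3.250000, DF = 0.934413, PV = 3.036843
  t = 1.5000: CF_t = 3.250000, DF = 0.903251, PV = 2.935566
  t = 2.0000: CF_t = 3.250000, DF = 0.873128, PV = 2.837667
  t = 2.5000: CF_t = 3.250000, DF = 0.844010, PV = 2.743032
  t = 3.0000: CF_t = 3.250000, DF = 0.815863, PV = 2.651553
  t = 3.5000: CF_t = 3.250000, DF = 0.788654, PV = 2.563126
  t = 4.0000: CF_t = 3.250000, DF = 0.762353, PV = 2.477647
  t = 4.5000: CF_t = 3.250000, DF = 0.736929, PV = 2.395019
  t = 5.0000: CF_t = 3.250000, DF = 0.712353, PV = 2.315146
  t = 5.5000: CF_t = 3.250000, DF = 0.688596, PV = 2.237937
  t = 6.0000: CF_t = 3.250000, DF = 0.665632, PV = 2.163303
  t = 6.5000: CF_t = 3.250000, DF = 0.643433, PV = 2.091158
  t = 7.0000: CF_t = 103.250000, DF = 0.621975, PV = 64.218940
Price P = sum_t PV_t = 97.808552
Macaulay numerator sum_t t * PV_t:
  t * PV_t at t = 0.5000: 1.570807
  t * PV_t at t = 1.0000: 3.036843
  t * PV_t at t = 1.5000: 4.403349
  t * PV_t at t = 2.0000: 5.675333
  t * PV_t at t = 2.5000: 6.857580
  t * PV_t at t = 3.0000: 7.954660
  t * PV_t at t = 3.5000: 8.970940
  t * PV_t at t = 4.0000: 9.910587
  t * PV_t at t = 4.5000: 10.777584
  t * PV_t at t = 5.0000: 11.575731
  t * PV_t at t = 5.5000: 12.308655
  t * PV_t at t = 6.0000: 12.979820
  t * PV_t at t = 6.5000: 13.592529
  t * PV_t at t = 7.0000: 449.532577
Macaulay duration D = (sum_t t * PV_t) / P = 559.146998 / 97.808552 = 5.716750

Answer: Macaulay duration = 5.7167 years
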